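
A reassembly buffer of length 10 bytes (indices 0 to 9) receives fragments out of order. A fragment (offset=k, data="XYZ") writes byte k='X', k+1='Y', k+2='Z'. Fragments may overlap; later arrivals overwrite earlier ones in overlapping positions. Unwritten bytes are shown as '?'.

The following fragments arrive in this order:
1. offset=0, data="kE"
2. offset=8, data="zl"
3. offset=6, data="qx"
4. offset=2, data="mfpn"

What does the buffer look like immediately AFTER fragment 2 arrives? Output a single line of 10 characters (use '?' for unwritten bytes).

Answer: kE??????zl

Derivation:
Fragment 1: offset=0 data="kE" -> buffer=kE????????
Fragment 2: offset=8 data="zl" -> buffer=kE??????zl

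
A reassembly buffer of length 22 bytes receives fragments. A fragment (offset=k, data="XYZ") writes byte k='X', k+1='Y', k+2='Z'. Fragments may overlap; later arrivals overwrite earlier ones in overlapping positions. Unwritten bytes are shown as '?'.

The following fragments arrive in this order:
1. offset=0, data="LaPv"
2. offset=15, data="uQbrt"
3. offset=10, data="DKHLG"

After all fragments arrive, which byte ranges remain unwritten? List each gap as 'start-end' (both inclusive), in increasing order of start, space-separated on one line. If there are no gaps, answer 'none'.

Fragment 1: offset=0 len=4
Fragment 2: offset=15 len=5
Fragment 3: offset=10 len=5
Gaps: 4-9 20-21

Answer: 4-9 20-21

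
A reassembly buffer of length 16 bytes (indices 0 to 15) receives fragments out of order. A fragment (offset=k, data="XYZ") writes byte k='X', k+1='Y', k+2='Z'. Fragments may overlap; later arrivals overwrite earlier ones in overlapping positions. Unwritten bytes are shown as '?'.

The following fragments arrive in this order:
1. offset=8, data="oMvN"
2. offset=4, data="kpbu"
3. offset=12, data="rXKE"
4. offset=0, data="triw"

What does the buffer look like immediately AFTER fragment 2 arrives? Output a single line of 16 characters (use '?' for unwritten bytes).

Answer: ????kpbuoMvN????

Derivation:
Fragment 1: offset=8 data="oMvN" -> buffer=????????oMvN????
Fragment 2: offset=4 data="kpbu" -> buffer=????kpbuoMvN????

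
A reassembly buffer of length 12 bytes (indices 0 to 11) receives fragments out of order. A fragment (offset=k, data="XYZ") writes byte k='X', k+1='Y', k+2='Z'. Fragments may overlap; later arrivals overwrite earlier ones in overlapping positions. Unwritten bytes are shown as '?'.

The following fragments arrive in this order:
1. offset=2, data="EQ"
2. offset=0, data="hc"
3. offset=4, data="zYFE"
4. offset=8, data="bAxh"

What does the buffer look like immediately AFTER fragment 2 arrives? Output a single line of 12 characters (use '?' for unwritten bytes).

Fragment 1: offset=2 data="EQ" -> buffer=??EQ????????
Fragment 2: offset=0 data="hc" -> buffer=hcEQ????????

Answer: hcEQ????????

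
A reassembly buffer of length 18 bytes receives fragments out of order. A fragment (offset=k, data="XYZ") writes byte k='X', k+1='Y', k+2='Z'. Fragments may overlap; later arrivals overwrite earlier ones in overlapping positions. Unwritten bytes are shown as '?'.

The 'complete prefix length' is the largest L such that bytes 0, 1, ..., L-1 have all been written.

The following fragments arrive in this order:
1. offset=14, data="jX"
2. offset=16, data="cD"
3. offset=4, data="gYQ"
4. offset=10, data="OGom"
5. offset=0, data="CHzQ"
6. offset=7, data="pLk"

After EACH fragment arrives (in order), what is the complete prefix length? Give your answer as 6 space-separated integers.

Answer: 0 0 0 0 7 18

Derivation:
Fragment 1: offset=14 data="jX" -> buffer=??????????????jX?? -> prefix_len=0
Fragment 2: offset=16 data="cD" -> buffer=??????????????jXcD -> prefix_len=0
Fragment 3: offset=4 data="gYQ" -> buffer=????gYQ???????jXcD -> prefix_len=0
Fragment 4: offset=10 data="OGom" -> buffer=????gYQ???OGomjXcD -> prefix_len=0
Fragment 5: offset=0 data="CHzQ" -> buffer=CHzQgYQ???OGomjXcD -> prefix_len=7
Fragment 6: offset=7 data="pLk" -> buffer=CHzQgYQpLkOGomjXcD -> prefix_len=18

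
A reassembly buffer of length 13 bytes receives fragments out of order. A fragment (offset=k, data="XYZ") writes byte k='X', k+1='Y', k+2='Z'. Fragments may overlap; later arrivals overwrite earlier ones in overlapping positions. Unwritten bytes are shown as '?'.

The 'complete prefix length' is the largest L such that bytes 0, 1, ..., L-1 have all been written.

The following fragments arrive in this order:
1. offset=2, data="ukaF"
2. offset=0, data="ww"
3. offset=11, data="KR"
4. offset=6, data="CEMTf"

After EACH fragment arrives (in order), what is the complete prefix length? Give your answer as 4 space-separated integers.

Fragment 1: offset=2 data="ukaF" -> buffer=??ukaF??????? -> prefix_len=0
Fragment 2: offset=0 data="ww" -> buffer=wwukaF??????? -> prefix_len=6
Fragment 3: offset=11 data="KR" -> buffer=wwukaF?????KR -> prefix_len=6
Fragment 4: offset=6 data="CEMTf" -> buffer=wwukaFCEMTfKR -> prefix_len=13

Answer: 0 6 6 13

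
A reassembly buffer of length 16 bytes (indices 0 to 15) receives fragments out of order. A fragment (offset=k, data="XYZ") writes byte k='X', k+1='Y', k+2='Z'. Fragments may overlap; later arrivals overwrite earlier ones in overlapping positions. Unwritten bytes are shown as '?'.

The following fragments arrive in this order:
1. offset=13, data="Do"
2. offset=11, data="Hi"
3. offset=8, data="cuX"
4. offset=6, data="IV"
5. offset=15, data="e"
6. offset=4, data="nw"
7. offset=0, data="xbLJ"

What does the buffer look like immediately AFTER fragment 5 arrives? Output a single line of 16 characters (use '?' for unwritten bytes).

Answer: ??????IVcuXHiDoe

Derivation:
Fragment 1: offset=13 data="Do" -> buffer=?????????????Do?
Fragment 2: offset=11 data="Hi" -> buffer=???????????HiDo?
Fragment 3: offset=8 data="cuX" -> buffer=????????cuXHiDo?
Fragment 4: offset=6 data="IV" -> buffer=??????IVcuXHiDo?
Fragment 5: offset=15 data="e" -> buffer=??????IVcuXHiDoe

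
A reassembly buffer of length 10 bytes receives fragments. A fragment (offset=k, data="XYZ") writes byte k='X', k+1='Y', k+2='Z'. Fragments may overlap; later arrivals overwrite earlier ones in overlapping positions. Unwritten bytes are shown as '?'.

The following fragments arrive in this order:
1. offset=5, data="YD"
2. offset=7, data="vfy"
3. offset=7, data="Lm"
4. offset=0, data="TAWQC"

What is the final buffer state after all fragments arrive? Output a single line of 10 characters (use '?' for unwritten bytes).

Answer: TAWQCYDLmy

Derivation:
Fragment 1: offset=5 data="YD" -> buffer=?????YD???
Fragment 2: offset=7 data="vfy" -> buffer=?????YDvfy
Fragment 3: offset=7 data="Lm" -> buffer=?????YDLmy
Fragment 4: offset=0 data="TAWQC" -> buffer=TAWQCYDLmy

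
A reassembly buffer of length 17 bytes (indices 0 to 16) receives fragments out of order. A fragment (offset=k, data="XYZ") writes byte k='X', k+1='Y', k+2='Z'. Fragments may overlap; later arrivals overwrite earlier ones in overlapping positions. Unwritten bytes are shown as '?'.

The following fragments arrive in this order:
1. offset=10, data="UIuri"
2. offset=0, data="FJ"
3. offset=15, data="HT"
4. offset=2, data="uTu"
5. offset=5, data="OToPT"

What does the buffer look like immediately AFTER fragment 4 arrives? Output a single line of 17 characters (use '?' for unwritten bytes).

Fragment 1: offset=10 data="UIuri" -> buffer=??????????UIuri??
Fragment 2: offset=0 data="FJ" -> buffer=FJ????????UIuri??
Fragment 3: offset=15 data="HT" -> buffer=FJ????????UIuriHT
Fragment 4: offset=2 data="uTu" -> buffer=FJuTu?????UIuriHT

Answer: FJuTu?????UIuriHT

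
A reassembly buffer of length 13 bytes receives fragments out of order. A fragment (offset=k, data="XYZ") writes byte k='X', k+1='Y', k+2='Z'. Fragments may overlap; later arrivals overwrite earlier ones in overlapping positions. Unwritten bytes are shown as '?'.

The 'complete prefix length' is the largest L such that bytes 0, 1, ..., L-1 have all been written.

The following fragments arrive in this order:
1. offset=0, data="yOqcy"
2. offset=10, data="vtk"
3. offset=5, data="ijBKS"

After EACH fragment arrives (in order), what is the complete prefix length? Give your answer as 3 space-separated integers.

Fragment 1: offset=0 data="yOqcy" -> buffer=yOqcy???????? -> prefix_len=5
Fragment 2: offset=10 data="vtk" -> buffer=yOqcy?????vtk -> prefix_len=5
Fragment 3: offset=5 data="ijBKS" -> buffer=yOqcyijBKSvtk -> prefix_len=13

Answer: 5 5 13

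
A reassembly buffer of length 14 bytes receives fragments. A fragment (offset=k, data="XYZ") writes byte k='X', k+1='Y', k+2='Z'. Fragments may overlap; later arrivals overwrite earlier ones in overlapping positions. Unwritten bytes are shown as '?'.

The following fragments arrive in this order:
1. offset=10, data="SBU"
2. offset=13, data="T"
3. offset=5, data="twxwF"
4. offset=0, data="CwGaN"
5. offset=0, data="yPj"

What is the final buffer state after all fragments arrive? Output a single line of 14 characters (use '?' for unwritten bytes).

Answer: yPjaNtwxwFSBUT

Derivation:
Fragment 1: offset=10 data="SBU" -> buffer=??????????SBU?
Fragment 2: offset=13 data="T" -> buffer=??????????SBUT
Fragment 3: offset=5 data="twxwF" -> buffer=?????twxwFSBUT
Fragment 4: offset=0 data="CwGaN" -> buffer=CwGaNtwxwFSBUT
Fragment 5: offset=0 data="yPj" -> buffer=yPjaNtwxwFSBUT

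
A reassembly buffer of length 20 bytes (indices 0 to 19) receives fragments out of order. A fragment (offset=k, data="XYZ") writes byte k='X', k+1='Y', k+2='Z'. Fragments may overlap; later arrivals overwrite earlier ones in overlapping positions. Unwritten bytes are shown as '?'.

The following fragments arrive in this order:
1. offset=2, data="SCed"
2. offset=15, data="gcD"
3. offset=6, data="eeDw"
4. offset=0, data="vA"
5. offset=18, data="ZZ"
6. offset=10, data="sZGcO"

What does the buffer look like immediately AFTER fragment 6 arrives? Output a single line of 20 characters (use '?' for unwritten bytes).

Fragment 1: offset=2 data="SCed" -> buffer=??SCed??????????????
Fragment 2: offset=15 data="gcD" -> buffer=??SCed?????????gcD??
Fragment 3: offset=6 data="eeDw" -> buffer=??SCedeeDw?????gcD??
Fragment 4: offset=0 data="vA" -> buffer=vASCedeeDw?????gcD??
Fragment 5: offset=18 data="ZZ" -> buffer=vASCedeeDw?????gcDZZ
Fragment 6: offset=10 data="sZGcO" -> buffer=vASCedeeDwsZGcOgcDZZ

Answer: vASCedeeDwsZGcOgcDZZ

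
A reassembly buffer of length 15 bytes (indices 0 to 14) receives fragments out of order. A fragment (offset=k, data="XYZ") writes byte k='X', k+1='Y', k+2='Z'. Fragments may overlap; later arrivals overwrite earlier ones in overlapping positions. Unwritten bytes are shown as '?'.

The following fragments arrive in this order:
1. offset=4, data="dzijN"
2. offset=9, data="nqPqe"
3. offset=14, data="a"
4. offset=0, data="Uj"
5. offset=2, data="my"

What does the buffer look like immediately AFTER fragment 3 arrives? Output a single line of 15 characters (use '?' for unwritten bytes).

Answer: ????dzijNnqPqea

Derivation:
Fragment 1: offset=4 data="dzijN" -> buffer=????dzijN??????
Fragment 2: offset=9 data="nqPqe" -> buffer=????dzijNnqPqe?
Fragment 3: offset=14 data="a" -> buffer=????dzijNnqPqea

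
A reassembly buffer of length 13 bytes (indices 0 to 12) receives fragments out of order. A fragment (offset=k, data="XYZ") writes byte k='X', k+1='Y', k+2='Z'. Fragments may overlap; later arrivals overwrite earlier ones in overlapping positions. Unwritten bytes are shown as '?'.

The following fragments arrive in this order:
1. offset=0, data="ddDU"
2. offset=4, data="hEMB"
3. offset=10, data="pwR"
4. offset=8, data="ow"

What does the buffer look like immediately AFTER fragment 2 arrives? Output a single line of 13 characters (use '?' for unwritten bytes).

Fragment 1: offset=0 data="ddDU" -> buffer=ddDU?????????
Fragment 2: offset=4 data="hEMB" -> buffer=ddDUhEMB?????

Answer: ddDUhEMB?????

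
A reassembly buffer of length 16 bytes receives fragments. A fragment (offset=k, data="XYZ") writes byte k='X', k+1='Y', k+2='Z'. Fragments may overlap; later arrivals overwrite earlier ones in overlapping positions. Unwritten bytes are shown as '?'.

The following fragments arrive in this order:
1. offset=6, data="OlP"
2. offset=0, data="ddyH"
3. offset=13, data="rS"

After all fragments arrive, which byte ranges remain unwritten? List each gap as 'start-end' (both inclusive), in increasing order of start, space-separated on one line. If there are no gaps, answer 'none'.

Fragment 1: offset=6 len=3
Fragment 2: offset=0 len=4
Fragment 3: offset=13 len=2
Gaps: 4-5 9-12 15-15

Answer: 4-5 9-12 15-15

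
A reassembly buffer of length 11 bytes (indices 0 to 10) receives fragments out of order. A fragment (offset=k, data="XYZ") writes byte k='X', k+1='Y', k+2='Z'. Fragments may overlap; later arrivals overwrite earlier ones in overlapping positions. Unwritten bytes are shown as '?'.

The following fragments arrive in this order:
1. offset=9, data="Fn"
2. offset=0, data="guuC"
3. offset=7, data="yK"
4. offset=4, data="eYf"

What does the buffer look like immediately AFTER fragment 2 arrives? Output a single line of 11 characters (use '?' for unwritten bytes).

Answer: guuC?????Fn

Derivation:
Fragment 1: offset=9 data="Fn" -> buffer=?????????Fn
Fragment 2: offset=0 data="guuC" -> buffer=guuC?????Fn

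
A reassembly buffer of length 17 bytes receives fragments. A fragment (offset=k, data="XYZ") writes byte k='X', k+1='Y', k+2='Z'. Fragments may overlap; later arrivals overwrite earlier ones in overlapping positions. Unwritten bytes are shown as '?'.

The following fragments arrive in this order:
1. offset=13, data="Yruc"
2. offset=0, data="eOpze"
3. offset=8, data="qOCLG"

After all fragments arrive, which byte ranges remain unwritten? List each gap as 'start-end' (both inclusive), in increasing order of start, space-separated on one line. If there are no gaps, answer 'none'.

Fragment 1: offset=13 len=4
Fragment 2: offset=0 len=5
Fragment 3: offset=8 len=5
Gaps: 5-7

Answer: 5-7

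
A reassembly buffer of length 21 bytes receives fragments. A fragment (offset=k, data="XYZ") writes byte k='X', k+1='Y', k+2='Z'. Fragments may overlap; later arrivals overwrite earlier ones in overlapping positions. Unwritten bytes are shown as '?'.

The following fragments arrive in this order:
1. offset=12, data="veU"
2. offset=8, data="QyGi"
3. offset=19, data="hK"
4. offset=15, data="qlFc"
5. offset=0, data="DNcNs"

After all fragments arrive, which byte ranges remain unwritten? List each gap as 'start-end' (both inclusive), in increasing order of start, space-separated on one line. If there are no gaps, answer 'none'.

Answer: 5-7

Derivation:
Fragment 1: offset=12 len=3
Fragment 2: offset=8 len=4
Fragment 3: offset=19 len=2
Fragment 4: offset=15 len=4
Fragment 5: offset=0 len=5
Gaps: 5-7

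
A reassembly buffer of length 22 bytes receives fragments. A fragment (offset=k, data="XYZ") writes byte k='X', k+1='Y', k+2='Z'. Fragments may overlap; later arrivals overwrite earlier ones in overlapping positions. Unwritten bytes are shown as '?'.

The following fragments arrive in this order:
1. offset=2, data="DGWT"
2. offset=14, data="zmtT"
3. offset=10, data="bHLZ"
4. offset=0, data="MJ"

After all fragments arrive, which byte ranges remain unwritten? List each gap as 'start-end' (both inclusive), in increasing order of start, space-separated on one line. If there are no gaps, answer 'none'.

Answer: 6-9 18-21

Derivation:
Fragment 1: offset=2 len=4
Fragment 2: offset=14 len=4
Fragment 3: offset=10 len=4
Fragment 4: offset=0 len=2
Gaps: 6-9 18-21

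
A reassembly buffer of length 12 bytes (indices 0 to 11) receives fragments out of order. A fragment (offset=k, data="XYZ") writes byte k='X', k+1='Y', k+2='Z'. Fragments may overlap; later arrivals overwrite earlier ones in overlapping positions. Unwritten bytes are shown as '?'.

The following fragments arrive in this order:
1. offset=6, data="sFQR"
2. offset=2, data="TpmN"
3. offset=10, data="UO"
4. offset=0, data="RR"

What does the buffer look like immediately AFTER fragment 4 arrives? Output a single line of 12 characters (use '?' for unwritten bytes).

Answer: RRTpmNsFQRUO

Derivation:
Fragment 1: offset=6 data="sFQR" -> buffer=??????sFQR??
Fragment 2: offset=2 data="TpmN" -> buffer=??TpmNsFQR??
Fragment 3: offset=10 data="UO" -> buffer=??TpmNsFQRUO
Fragment 4: offset=0 data="RR" -> buffer=RRTpmNsFQRUO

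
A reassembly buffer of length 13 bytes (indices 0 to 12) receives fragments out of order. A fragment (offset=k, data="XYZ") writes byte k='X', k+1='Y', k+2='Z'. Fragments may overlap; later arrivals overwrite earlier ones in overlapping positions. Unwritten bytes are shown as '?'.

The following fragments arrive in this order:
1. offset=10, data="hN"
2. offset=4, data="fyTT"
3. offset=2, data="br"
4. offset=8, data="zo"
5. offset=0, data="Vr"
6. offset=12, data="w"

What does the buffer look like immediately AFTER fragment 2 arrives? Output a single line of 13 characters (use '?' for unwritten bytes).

Answer: ????fyTT??hN?

Derivation:
Fragment 1: offset=10 data="hN" -> buffer=??????????hN?
Fragment 2: offset=4 data="fyTT" -> buffer=????fyTT??hN?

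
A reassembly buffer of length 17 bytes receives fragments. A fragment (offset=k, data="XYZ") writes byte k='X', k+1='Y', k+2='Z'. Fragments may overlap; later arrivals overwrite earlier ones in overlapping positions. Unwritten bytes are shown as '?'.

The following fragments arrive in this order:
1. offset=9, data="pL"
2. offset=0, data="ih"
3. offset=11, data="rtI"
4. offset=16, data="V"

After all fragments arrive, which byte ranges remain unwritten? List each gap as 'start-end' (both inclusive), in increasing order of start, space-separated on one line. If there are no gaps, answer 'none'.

Answer: 2-8 14-15

Derivation:
Fragment 1: offset=9 len=2
Fragment 2: offset=0 len=2
Fragment 3: offset=11 len=3
Fragment 4: offset=16 len=1
Gaps: 2-8 14-15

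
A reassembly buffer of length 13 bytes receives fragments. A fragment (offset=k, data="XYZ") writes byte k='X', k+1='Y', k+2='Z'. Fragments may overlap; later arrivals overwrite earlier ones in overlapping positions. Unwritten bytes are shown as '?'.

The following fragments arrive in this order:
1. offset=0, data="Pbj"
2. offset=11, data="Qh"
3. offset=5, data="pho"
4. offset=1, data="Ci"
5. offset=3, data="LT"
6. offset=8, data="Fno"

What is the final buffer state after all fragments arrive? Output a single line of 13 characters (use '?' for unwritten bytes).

Answer: PCiLTphoFnoQh

Derivation:
Fragment 1: offset=0 data="Pbj" -> buffer=Pbj??????????
Fragment 2: offset=11 data="Qh" -> buffer=Pbj????????Qh
Fragment 3: offset=5 data="pho" -> buffer=Pbj??pho???Qh
Fragment 4: offset=1 data="Ci" -> buffer=PCi??pho???Qh
Fragment 5: offset=3 data="LT" -> buffer=PCiLTpho???Qh
Fragment 6: offset=8 data="Fno" -> buffer=PCiLTphoFnoQh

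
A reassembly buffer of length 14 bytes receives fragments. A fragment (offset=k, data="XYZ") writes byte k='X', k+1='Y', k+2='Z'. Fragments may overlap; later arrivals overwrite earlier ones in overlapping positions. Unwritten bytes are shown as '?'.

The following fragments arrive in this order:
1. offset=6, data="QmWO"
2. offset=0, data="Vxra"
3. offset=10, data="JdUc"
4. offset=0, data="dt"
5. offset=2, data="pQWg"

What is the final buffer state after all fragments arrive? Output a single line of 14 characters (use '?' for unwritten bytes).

Answer: dtpQWgQmWOJdUc

Derivation:
Fragment 1: offset=6 data="QmWO" -> buffer=??????QmWO????
Fragment 2: offset=0 data="Vxra" -> buffer=Vxra??QmWO????
Fragment 3: offset=10 data="JdUc" -> buffer=Vxra??QmWOJdUc
Fragment 4: offset=0 data="dt" -> buffer=dtra??QmWOJdUc
Fragment 5: offset=2 data="pQWg" -> buffer=dtpQWgQmWOJdUc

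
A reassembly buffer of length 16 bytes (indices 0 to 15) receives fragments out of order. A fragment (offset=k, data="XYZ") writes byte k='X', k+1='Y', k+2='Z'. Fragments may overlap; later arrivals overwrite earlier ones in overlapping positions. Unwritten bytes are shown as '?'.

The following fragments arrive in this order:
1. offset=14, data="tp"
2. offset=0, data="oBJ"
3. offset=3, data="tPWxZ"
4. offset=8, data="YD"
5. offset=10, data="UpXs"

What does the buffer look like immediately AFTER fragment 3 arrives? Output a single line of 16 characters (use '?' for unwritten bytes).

Answer: oBJtPWxZ??????tp

Derivation:
Fragment 1: offset=14 data="tp" -> buffer=??????????????tp
Fragment 2: offset=0 data="oBJ" -> buffer=oBJ???????????tp
Fragment 3: offset=3 data="tPWxZ" -> buffer=oBJtPWxZ??????tp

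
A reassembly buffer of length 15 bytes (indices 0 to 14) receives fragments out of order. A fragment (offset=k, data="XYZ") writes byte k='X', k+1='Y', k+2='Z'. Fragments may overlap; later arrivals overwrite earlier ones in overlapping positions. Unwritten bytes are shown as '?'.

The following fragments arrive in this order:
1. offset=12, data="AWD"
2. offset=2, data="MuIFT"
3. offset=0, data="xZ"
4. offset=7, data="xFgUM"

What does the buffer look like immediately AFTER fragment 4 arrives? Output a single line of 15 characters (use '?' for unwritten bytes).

Answer: xZMuIFTxFgUMAWD

Derivation:
Fragment 1: offset=12 data="AWD" -> buffer=????????????AWD
Fragment 2: offset=2 data="MuIFT" -> buffer=??MuIFT?????AWD
Fragment 3: offset=0 data="xZ" -> buffer=xZMuIFT?????AWD
Fragment 4: offset=7 data="xFgUM" -> buffer=xZMuIFTxFgUMAWD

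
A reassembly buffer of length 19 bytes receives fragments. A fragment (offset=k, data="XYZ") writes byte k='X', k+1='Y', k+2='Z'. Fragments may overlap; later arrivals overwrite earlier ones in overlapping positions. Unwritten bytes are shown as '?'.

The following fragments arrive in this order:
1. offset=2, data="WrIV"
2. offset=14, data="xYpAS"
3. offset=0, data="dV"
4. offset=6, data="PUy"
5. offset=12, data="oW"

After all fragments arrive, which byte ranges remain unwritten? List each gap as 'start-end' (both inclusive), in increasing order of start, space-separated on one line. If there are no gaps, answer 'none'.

Answer: 9-11

Derivation:
Fragment 1: offset=2 len=4
Fragment 2: offset=14 len=5
Fragment 3: offset=0 len=2
Fragment 4: offset=6 len=3
Fragment 5: offset=12 len=2
Gaps: 9-11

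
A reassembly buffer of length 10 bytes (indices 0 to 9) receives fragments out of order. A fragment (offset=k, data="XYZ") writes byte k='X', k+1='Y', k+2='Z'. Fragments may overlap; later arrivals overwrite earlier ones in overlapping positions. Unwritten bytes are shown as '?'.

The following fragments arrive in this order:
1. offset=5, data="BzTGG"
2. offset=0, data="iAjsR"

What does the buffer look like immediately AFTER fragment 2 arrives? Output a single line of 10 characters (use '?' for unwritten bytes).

Fragment 1: offset=5 data="BzTGG" -> buffer=?????BzTGG
Fragment 2: offset=0 data="iAjsR" -> buffer=iAjsRBzTGG

Answer: iAjsRBzTGG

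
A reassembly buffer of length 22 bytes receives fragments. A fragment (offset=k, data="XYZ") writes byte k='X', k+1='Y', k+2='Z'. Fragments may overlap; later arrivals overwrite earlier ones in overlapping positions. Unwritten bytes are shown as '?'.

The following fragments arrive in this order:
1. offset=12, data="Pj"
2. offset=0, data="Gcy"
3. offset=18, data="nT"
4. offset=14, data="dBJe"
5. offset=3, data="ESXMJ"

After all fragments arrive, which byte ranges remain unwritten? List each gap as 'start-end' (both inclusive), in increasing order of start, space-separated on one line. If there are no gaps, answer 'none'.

Answer: 8-11 20-21

Derivation:
Fragment 1: offset=12 len=2
Fragment 2: offset=0 len=3
Fragment 3: offset=18 len=2
Fragment 4: offset=14 len=4
Fragment 5: offset=3 len=5
Gaps: 8-11 20-21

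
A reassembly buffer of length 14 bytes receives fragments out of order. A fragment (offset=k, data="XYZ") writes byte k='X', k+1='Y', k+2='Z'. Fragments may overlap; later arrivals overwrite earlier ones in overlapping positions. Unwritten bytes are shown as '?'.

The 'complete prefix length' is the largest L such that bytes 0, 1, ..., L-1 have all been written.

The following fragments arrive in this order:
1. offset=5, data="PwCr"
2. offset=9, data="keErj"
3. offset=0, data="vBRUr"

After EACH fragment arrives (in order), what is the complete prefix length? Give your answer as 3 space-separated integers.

Answer: 0 0 14

Derivation:
Fragment 1: offset=5 data="PwCr" -> buffer=?????PwCr????? -> prefix_len=0
Fragment 2: offset=9 data="keErj" -> buffer=?????PwCrkeErj -> prefix_len=0
Fragment 3: offset=0 data="vBRUr" -> buffer=vBRUrPwCrkeErj -> prefix_len=14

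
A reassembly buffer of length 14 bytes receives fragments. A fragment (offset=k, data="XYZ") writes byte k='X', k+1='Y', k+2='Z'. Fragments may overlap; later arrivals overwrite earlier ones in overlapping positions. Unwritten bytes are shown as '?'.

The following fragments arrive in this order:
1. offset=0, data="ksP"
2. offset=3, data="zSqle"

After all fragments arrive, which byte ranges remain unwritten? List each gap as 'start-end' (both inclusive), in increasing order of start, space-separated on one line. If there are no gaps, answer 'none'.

Answer: 8-13

Derivation:
Fragment 1: offset=0 len=3
Fragment 2: offset=3 len=5
Gaps: 8-13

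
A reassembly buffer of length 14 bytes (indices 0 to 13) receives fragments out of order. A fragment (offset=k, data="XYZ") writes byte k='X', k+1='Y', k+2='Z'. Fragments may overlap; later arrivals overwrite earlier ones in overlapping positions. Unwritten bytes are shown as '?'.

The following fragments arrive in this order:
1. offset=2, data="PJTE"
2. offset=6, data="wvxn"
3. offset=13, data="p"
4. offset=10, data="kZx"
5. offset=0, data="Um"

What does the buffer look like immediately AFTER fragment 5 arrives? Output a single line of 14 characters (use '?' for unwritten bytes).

Fragment 1: offset=2 data="PJTE" -> buffer=??PJTE????????
Fragment 2: offset=6 data="wvxn" -> buffer=??PJTEwvxn????
Fragment 3: offset=13 data="p" -> buffer=??PJTEwvxn???p
Fragment 4: offset=10 data="kZx" -> buffer=??PJTEwvxnkZxp
Fragment 5: offset=0 data="Um" -> buffer=UmPJTEwvxnkZxp

Answer: UmPJTEwvxnkZxp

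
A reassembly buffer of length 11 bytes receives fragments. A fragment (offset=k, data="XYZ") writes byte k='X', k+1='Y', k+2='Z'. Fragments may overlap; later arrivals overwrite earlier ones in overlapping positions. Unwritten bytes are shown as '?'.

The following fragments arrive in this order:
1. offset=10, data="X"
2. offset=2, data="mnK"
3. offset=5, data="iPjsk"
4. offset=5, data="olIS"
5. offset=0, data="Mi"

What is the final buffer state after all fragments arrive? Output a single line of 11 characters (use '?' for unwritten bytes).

Answer: MimnKolISkX

Derivation:
Fragment 1: offset=10 data="X" -> buffer=??????????X
Fragment 2: offset=2 data="mnK" -> buffer=??mnK?????X
Fragment 3: offset=5 data="iPjsk" -> buffer=??mnKiPjskX
Fragment 4: offset=5 data="olIS" -> buffer=??mnKolISkX
Fragment 5: offset=0 data="Mi" -> buffer=MimnKolISkX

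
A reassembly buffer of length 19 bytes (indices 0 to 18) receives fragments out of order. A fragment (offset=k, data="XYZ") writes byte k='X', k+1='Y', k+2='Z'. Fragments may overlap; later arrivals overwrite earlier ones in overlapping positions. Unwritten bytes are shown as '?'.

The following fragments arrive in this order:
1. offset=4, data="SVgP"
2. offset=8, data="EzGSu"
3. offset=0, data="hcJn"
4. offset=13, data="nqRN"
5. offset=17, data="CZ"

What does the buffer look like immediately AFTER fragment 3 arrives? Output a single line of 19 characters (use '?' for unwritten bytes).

Fragment 1: offset=4 data="SVgP" -> buffer=????SVgP???????????
Fragment 2: offset=8 data="EzGSu" -> buffer=????SVgPEzGSu??????
Fragment 3: offset=0 data="hcJn" -> buffer=hcJnSVgPEzGSu??????

Answer: hcJnSVgPEzGSu??????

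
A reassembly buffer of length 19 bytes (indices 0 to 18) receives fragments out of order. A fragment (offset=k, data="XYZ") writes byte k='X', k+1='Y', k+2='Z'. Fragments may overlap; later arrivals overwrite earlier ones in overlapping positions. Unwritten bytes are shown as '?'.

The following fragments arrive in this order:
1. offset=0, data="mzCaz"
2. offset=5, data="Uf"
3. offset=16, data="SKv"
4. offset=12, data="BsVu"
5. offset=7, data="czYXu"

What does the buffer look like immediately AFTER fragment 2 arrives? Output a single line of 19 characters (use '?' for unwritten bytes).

Answer: mzCazUf????????????

Derivation:
Fragment 1: offset=0 data="mzCaz" -> buffer=mzCaz??????????????
Fragment 2: offset=5 data="Uf" -> buffer=mzCazUf????????????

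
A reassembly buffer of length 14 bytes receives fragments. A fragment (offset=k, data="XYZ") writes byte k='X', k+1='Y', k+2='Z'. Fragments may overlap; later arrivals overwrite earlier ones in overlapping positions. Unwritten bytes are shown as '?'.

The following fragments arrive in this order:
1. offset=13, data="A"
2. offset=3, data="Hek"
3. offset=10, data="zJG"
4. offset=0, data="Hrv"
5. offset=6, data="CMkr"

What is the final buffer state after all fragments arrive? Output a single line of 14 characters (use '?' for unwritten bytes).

Fragment 1: offset=13 data="A" -> buffer=?????????????A
Fragment 2: offset=3 data="Hek" -> buffer=???Hek???????A
Fragment 3: offset=10 data="zJG" -> buffer=???Hek????zJGA
Fragment 4: offset=0 data="Hrv" -> buffer=HrvHek????zJGA
Fragment 5: offset=6 data="CMkr" -> buffer=HrvHekCMkrzJGA

Answer: HrvHekCMkrzJGA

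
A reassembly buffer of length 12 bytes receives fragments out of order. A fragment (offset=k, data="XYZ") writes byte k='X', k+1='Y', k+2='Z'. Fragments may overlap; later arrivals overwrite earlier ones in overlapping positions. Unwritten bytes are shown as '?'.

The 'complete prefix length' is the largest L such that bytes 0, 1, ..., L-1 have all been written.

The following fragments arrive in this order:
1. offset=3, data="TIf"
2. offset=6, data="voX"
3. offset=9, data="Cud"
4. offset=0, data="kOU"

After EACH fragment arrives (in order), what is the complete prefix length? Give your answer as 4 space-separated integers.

Answer: 0 0 0 12

Derivation:
Fragment 1: offset=3 data="TIf" -> buffer=???TIf?????? -> prefix_len=0
Fragment 2: offset=6 data="voX" -> buffer=???TIfvoX??? -> prefix_len=0
Fragment 3: offset=9 data="Cud" -> buffer=???TIfvoXCud -> prefix_len=0
Fragment 4: offset=0 data="kOU" -> buffer=kOUTIfvoXCud -> prefix_len=12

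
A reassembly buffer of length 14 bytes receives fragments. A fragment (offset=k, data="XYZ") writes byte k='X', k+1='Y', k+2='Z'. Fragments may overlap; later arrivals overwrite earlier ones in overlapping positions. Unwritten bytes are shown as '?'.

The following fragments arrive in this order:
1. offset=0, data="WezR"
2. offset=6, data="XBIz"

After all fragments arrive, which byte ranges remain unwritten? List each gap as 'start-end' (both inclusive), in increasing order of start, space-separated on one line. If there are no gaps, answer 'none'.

Fragment 1: offset=0 len=4
Fragment 2: offset=6 len=4
Gaps: 4-5 10-13

Answer: 4-5 10-13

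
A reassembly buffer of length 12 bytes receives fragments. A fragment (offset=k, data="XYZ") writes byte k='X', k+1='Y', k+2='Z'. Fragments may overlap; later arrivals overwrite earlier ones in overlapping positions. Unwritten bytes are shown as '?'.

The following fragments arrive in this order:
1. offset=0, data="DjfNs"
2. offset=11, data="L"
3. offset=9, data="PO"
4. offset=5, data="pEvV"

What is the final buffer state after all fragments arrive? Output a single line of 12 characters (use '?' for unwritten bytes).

Fragment 1: offset=0 data="DjfNs" -> buffer=DjfNs???????
Fragment 2: offset=11 data="L" -> buffer=DjfNs??????L
Fragment 3: offset=9 data="PO" -> buffer=DjfNs????POL
Fragment 4: offset=5 data="pEvV" -> buffer=DjfNspEvVPOL

Answer: DjfNspEvVPOL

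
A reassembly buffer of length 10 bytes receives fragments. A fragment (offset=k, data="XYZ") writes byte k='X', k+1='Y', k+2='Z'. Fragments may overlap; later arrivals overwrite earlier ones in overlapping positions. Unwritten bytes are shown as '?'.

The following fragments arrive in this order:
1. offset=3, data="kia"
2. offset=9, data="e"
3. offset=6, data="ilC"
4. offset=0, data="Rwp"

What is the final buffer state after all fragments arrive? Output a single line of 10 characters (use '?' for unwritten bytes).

Answer: RwpkiailCe

Derivation:
Fragment 1: offset=3 data="kia" -> buffer=???kia????
Fragment 2: offset=9 data="e" -> buffer=???kia???e
Fragment 3: offset=6 data="ilC" -> buffer=???kiailCe
Fragment 4: offset=0 data="Rwp" -> buffer=RwpkiailCe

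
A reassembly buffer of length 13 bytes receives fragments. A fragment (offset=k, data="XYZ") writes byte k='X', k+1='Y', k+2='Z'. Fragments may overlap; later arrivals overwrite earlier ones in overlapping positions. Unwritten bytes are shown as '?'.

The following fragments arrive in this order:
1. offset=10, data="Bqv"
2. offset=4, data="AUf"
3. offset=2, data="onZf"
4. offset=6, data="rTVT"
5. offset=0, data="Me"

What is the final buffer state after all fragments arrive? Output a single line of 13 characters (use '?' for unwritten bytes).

Fragment 1: offset=10 data="Bqv" -> buffer=??????????Bqv
Fragment 2: offset=4 data="AUf" -> buffer=????AUf???Bqv
Fragment 3: offset=2 data="onZf" -> buffer=??onZff???Bqv
Fragment 4: offset=6 data="rTVT" -> buffer=??onZfrTVTBqv
Fragment 5: offset=0 data="Me" -> buffer=MeonZfrTVTBqv

Answer: MeonZfrTVTBqv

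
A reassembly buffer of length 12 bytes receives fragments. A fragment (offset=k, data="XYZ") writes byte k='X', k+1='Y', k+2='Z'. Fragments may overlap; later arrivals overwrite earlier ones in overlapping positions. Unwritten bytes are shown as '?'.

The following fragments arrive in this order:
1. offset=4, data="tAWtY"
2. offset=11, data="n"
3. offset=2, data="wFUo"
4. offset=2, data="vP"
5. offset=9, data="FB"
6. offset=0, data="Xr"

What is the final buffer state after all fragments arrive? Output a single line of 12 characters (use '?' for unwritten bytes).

Answer: XrvPUoWtYFBn

Derivation:
Fragment 1: offset=4 data="tAWtY" -> buffer=????tAWtY???
Fragment 2: offset=11 data="n" -> buffer=????tAWtY??n
Fragment 3: offset=2 data="wFUo" -> buffer=??wFUoWtY??n
Fragment 4: offset=2 data="vP" -> buffer=??vPUoWtY??n
Fragment 5: offset=9 data="FB" -> buffer=??vPUoWtYFBn
Fragment 6: offset=0 data="Xr" -> buffer=XrvPUoWtYFBn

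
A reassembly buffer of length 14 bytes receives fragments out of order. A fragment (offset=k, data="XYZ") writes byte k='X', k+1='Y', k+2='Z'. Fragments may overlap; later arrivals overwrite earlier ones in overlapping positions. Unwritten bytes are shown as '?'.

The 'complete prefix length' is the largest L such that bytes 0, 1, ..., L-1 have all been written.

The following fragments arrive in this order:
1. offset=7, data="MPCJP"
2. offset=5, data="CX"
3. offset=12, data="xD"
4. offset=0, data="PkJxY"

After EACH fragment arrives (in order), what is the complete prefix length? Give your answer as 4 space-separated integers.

Fragment 1: offset=7 data="MPCJP" -> buffer=???????MPCJP?? -> prefix_len=0
Fragment 2: offset=5 data="CX" -> buffer=?????CXMPCJP?? -> prefix_len=0
Fragment 3: offset=12 data="xD" -> buffer=?????CXMPCJPxD -> prefix_len=0
Fragment 4: offset=0 data="PkJxY" -> buffer=PkJxYCXMPCJPxD -> prefix_len=14

Answer: 0 0 0 14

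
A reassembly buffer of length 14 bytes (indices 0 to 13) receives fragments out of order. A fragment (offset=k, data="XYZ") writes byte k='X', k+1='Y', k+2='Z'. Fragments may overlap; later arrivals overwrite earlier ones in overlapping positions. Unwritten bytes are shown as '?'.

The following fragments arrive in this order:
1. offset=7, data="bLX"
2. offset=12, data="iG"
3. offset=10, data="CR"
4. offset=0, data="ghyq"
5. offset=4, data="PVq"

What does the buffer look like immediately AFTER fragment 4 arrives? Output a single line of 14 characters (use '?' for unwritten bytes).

Fragment 1: offset=7 data="bLX" -> buffer=???????bLX????
Fragment 2: offset=12 data="iG" -> buffer=???????bLX??iG
Fragment 3: offset=10 data="CR" -> buffer=???????bLXCRiG
Fragment 4: offset=0 data="ghyq" -> buffer=ghyq???bLXCRiG

Answer: ghyq???bLXCRiG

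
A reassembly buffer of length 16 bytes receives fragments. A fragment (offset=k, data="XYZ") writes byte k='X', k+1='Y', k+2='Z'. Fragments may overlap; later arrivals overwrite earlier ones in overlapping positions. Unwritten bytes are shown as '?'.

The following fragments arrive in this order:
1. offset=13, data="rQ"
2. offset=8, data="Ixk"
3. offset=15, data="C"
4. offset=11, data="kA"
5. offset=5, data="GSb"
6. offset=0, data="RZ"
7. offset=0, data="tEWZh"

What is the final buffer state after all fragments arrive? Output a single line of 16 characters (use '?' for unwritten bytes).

Answer: tEWZhGSbIxkkArQC

Derivation:
Fragment 1: offset=13 data="rQ" -> buffer=?????????????rQ?
Fragment 2: offset=8 data="Ixk" -> buffer=????????Ixk??rQ?
Fragment 3: offset=15 data="C" -> buffer=????????Ixk??rQC
Fragment 4: offset=11 data="kA" -> buffer=????????IxkkArQC
Fragment 5: offset=5 data="GSb" -> buffer=?????GSbIxkkArQC
Fragment 6: offset=0 data="RZ" -> buffer=RZ???GSbIxkkArQC
Fragment 7: offset=0 data="tEWZh" -> buffer=tEWZhGSbIxkkArQC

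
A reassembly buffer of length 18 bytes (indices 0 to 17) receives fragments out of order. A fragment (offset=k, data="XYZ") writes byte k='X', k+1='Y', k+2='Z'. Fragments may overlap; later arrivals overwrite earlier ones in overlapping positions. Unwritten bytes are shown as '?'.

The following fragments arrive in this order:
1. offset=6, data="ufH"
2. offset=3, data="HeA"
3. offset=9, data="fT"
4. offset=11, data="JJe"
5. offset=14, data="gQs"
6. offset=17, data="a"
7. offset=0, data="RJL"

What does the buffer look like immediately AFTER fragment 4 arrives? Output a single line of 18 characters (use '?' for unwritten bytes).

Answer: ???HeAufHfTJJe????

Derivation:
Fragment 1: offset=6 data="ufH" -> buffer=??????ufH?????????
Fragment 2: offset=3 data="HeA" -> buffer=???HeAufH?????????
Fragment 3: offset=9 data="fT" -> buffer=???HeAufHfT???????
Fragment 4: offset=11 data="JJe" -> buffer=???HeAufHfTJJe????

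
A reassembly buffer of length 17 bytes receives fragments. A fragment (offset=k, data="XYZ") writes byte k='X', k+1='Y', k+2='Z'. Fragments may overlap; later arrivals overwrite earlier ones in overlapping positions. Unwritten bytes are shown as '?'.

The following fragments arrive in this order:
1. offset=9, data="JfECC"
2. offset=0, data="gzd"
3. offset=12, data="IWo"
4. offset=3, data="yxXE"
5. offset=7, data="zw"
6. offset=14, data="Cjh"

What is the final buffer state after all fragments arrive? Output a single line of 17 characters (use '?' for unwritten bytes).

Fragment 1: offset=9 data="JfECC" -> buffer=?????????JfECC???
Fragment 2: offset=0 data="gzd" -> buffer=gzd??????JfECC???
Fragment 3: offset=12 data="IWo" -> buffer=gzd??????JfEIWo??
Fragment 4: offset=3 data="yxXE" -> buffer=gzdyxXE??JfEIWo??
Fragment 5: offset=7 data="zw" -> buffer=gzdyxXEzwJfEIWo??
Fragment 6: offset=14 data="Cjh" -> buffer=gzdyxXEzwJfEIWCjh

Answer: gzdyxXEzwJfEIWCjh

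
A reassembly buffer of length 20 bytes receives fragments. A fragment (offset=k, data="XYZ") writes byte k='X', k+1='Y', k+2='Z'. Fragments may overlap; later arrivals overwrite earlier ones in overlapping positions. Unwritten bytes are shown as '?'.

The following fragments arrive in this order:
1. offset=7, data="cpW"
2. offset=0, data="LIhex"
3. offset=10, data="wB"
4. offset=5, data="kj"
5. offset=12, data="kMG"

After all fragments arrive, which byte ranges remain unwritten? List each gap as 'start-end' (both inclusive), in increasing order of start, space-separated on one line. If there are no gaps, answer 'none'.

Answer: 15-19

Derivation:
Fragment 1: offset=7 len=3
Fragment 2: offset=0 len=5
Fragment 3: offset=10 len=2
Fragment 4: offset=5 len=2
Fragment 5: offset=12 len=3
Gaps: 15-19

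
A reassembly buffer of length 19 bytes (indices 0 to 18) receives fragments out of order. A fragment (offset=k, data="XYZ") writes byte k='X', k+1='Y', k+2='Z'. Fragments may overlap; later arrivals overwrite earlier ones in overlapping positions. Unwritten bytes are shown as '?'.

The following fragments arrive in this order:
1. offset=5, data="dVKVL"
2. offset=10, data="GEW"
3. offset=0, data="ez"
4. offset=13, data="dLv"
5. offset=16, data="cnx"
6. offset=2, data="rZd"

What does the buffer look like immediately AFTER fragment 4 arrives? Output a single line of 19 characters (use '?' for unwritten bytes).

Fragment 1: offset=5 data="dVKVL" -> buffer=?????dVKVL?????????
Fragment 2: offset=10 data="GEW" -> buffer=?????dVKVLGEW??????
Fragment 3: offset=0 data="ez" -> buffer=ez???dVKVLGEW??????
Fragment 4: offset=13 data="dLv" -> buffer=ez???dVKVLGEWdLv???

Answer: ez???dVKVLGEWdLv???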